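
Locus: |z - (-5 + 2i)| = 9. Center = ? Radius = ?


|z - z0| = r is a circle with center z0 and radius r.
Center = (-5, 2), radius = 9

Circle with center (-5, 2) and radius 9


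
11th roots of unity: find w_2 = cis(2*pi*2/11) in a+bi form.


Angle = 360*2/11 = 65.4545°
a = cos(65.4545°) = 0.4154
b = sin(65.4545°) = 0.9096

0.4154 + 0.9096i


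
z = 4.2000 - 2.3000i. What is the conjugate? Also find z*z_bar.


z_bar = 4.2000 + 2.3000i
z*z_bar = 4.2^2 + (-2.3)^2 = 17.64 + 5.29 = 22.93

z_bar = 4.2000 + 2.3000i, z*z_bar = 22.93


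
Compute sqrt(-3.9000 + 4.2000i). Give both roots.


|z| = sqrt(15.21+17.64) = 5.7315
sqrt((|z|+a)/2) = sqrt((5.7315+(-3.9))/2) = sqrt(0.9157) = 0.9569
sqrt((|z|-a)/2) = sqrt((5.7315-(-3.9))/2) = sqrt(4.8157) = 2.1945

±(0.9569 + 2.1945i) i.e. 0.9569 + 2.1945i and -0.9569 - 2.1945i


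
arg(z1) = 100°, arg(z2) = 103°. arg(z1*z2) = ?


arg(z1*z2) = 100° + 103° = 203°
Normalized to (-180°, 180°]: -157°

-157°


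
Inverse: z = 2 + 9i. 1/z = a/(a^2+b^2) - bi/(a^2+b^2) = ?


|z|^2 = 4+81 = 85
1/z = (2 - 9i)/85

1/z = 0.0235 - 0.1059i


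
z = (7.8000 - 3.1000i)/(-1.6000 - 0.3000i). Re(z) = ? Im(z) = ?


Multiply by conjugate: (7.8000 - 3.1000i)(-1.6000 + 0.3000i) / ((-1.6)^2 + (-0.3)^2)
Numerator real = 7.8*(-1.6) - (3.1)*(-0.3) = -11.55
Numerator imag = -3.1*(-1.6) - 7.8*(-0.3) = 7.3
Denominator = 2.65
Re(z) = -11.55/2.65 = -4.3585
Im(z) = 7.3/2.65 = 2.7547

Re(z) = -4.3585, Im(z) = 2.7547


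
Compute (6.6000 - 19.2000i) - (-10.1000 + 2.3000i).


Real: 6.6 + 10.1 = 16.7
Imag: -19.2 - 2.3 = -21.5

16.7000 - 21.5000i


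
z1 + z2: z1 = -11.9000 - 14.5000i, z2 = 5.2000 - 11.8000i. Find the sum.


Real: -11.9 + 5.2 = -6.7
Imag: -14.5 - 11.8 = -26.3

-6.7000 - 26.3000i


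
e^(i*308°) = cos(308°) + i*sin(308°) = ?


cos(308°) = 0.6157
sin(308°) = -0.7880

e^(i*308°) = 0.6157 - 0.7880i


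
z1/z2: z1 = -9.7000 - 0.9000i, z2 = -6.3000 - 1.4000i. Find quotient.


Conjugate of z2 = -6.3000 + 1.4000i
Numerator: (-9.7000 - 0.9000i)(-6.3000 + 1.4000i) = 62.3700 - 7.9100i
Denominator: (-6.3)^2 + (-1.4)^2 = 41.65
Result = (62.3700 - 7.9100i)/41.65

1.4975 - 0.1899i


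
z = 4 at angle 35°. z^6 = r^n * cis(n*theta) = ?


r^6 = 4^6 = 4096
n*theta = 6*35° = 210° = 210° (mod 360)
a = 4096*cos(210°) = -3547.2401
b = 4096*sin(210°) = -2048.0000

4096 cis(210°) = -3547.2401 - 2048.0000i


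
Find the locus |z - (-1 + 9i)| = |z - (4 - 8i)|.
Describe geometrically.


Equal distances means the locus is the perpendicular bisector of z1 and z2.
Midpoint = ((-1+4)/2, (9+(-8))/2) = (1.5000, 0.5000)

Perpendicular bisector through (1.5000, 0.5000)


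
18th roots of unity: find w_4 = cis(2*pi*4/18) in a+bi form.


Angle = 360*4/18 = 80°
a = cos(80°) = 0.1736
b = sin(80°) = 0.9848

0.1736 + 0.9848i


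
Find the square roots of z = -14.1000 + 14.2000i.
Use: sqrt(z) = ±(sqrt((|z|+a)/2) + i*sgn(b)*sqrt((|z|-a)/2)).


|z| = sqrt(198.81+201.64) = 20.0112
sqrt((|z|+a)/2) = sqrt((20.0112+(-14.1))/2) = sqrt(2.9556) = 1.7192
sqrt((|z|-a)/2) = sqrt((20.0112-(-14.1))/2) = sqrt(17.0556) = 4.1298

±(1.7192 + 4.1298i) i.e. 1.7192 + 4.1298i and -1.7192 - 4.1298i


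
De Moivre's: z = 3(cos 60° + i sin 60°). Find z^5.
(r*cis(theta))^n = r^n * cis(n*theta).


r^5 = 3^5 = 243
n*theta = 5*60° = 300° = 300° (mod 360)
a = 243*cos(300°) = 121.5000
b = 243*sin(300°) = -210.4442

243 cis(300°) = 121.5000 - 210.4442i


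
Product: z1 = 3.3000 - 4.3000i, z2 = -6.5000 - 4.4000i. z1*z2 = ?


Real = 3.3*(-6.5) - (-4.3)*(-4.4) = -21.45 - 18.92 = -40.37
Imag = 3.3*(-4.4) - (6.5)*(-4.3) = -14.52 + 27.95 = 13.43

-40.3700 + 13.4300i


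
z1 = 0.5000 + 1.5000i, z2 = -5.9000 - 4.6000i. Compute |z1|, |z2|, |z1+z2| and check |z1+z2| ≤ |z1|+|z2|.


|z1| = sqrt(0.5^2 + 1.5^2) = sqrt(2.5) = 1.5811
|z2| = sqrt((-5.9)^2 + (-4.6)^2) = sqrt(55.97) = 7.4813
z1+z2 = -5.4000 - 3.1000i
|z1+z2| = sqrt(38.77) = 6.2266
|z1|+|z2| = 1.5811 + 7.4813 = 9.0624

|z1+z2| = 6.2266 ≤ |z1|+|z2| = 9.0624 (verified)


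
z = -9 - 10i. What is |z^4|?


|z| = sqrt(81+100) = sqrt(181) = 13.4536
|z^4| = |z|^4 = (sqrt(181))^4 = 181^2 = 32761

|z^4| = 32761


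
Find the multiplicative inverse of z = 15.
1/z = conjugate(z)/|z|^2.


|z|^2 = 225+0 = 225
1/z = (15 - 0i)/225

1/z = 0.0667 + 0i


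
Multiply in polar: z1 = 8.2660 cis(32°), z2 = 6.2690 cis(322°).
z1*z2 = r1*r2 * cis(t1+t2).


r = 8.2660 * 6.2690 = 51.8196
theta = 32° + 322° = 354° = 354° (mod 360)

51.8196 cis(354°)


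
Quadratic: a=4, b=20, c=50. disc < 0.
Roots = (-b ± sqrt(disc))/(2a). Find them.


disc = 20^2 - 4*4*50 = 400 - 800 = -400
sqrt(|disc|) = sqrt(400) = 20.0000
Real part = -20/(2*4) = -2.5000
Imag part = 20.0000/(2*4) = 2.5000

-2.5000 ± 2.5000i


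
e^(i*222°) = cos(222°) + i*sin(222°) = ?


cos(222°) = -0.7431
sin(222°) = -0.6691

e^(i*222°) = -0.7431 - 0.6691i


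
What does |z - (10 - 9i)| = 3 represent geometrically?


|z - z0| = r is a circle with center z0 and radius r.
Center = (10, -9), radius = 3

Circle with center (10, -9) and radius 3


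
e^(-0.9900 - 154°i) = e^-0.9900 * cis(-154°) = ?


e^-0.9900 = 0.3716
cos(-154°) = -0.8988
sin(-154°) = -0.4384
Real = 0.3716*(-0.8988) = -0.3340
Imag = 0.3716*(-0.4384) = -0.1629

-0.3340 - 0.1629i


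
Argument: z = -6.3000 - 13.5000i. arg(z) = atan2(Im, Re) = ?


Re = -6.3, Im = -13.5
arg = atan2(-13.5, -6.3) = -115.0169 degrees

arg(z) = -115.0169 degrees


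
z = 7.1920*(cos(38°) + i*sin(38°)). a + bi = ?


a = 7.1920*cos(38°) = 7.1920*0.78801 = 5.6674
b = 7.1920*sin(38°) = 7.1920*0.61566 = 4.4278

5.6674 + 4.4278i


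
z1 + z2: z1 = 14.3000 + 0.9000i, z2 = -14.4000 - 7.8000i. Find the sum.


Real: 14.3 - 14.4 = -0.1
Imag: 0.9 - 7.8 = -6.9

-0.1000 - 6.9000i


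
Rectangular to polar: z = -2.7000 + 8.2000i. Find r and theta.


r = sqrt(7.29+67.24) = sqrt(74.53) = 8.6331
theta = atan2(8.2, -2.7) = 108.2251 degrees

r = 8.6331, theta = 108.2251 degrees


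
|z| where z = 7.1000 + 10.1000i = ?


|z| = sqrt(7.1^2 + 10.1^2) = sqrt(50.41 + 102.01) = sqrt(152.42) = 12.3458

|z| = 12.3458


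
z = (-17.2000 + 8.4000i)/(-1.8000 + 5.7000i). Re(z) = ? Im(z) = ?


Multiply by conjugate: (-17.2000 + 8.4000i)(-1.8000 - 5.7000i) / ((-1.8)^2 + 5.7^2)
Numerator real = -17.2*(-1.8) + 8.4*5.7 = 78.84
Numerator imag = 8.4*(-1.8) - (-17.2)*5.7 = 82.92
Denominator = 35.73
Re(z) = 78.84/35.73 = 2.2065
Im(z) = 82.92/35.73 = 2.3207

Re(z) = 2.2065, Im(z) = 2.3207


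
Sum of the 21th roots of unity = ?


The sum of all 21th roots of unity is 0.
Geometric series: (1 - w^21)/(1 - w) = (1-1)/(1-w) = 0 since w^21 = 1, w ≠ 1.
Alternatively: coefficient of z^20 in z^21 - 1 is 0.

0


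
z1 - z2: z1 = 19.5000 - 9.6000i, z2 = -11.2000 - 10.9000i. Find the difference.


Real: 19.5 + 11.2 = 30.7
Imag: -9.6 + 10.9 = 1.3

30.7000 + 1.3000i


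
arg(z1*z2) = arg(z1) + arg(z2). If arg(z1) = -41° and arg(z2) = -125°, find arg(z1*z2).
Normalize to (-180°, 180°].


arg(z1*z2) = -41° - 125° = -166°
Normalized to (-180°, 180°]: -166°

-166°


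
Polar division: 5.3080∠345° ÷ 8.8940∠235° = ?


r = 5.3080 / 8.8940 = 0.5968
theta = 345° - 235° = 110° = 110° (mod 360)

0.5968 cis(110°)


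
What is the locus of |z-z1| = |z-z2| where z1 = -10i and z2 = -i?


Equal distances means the locus is the perpendicular bisector of z1 and z2.
Midpoint = ((0+0)/2, (-10+(-1))/2) = (0, -5.5000)

Perpendicular bisector through (0, -5.5000)


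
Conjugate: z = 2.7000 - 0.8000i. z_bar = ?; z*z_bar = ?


z_bar = 2.7000 + 0.8000i
z*z_bar = 2.7^2 + (-0.8)^2 = 7.29 + 0.64 = 7.93

z_bar = 2.7000 + 0.8000i, z*z_bar = 7.93


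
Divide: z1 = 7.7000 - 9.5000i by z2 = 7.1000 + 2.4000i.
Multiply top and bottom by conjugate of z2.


Conjugate of z2 = 7.1000 - 2.4000i
Numerator: (7.7000 - 9.5000i)(7.1000 - 2.4000i) = 31.8700 - 85.9300i
Denominator: 7.1^2 + 2.4^2 = 56.17
Result = (31.8700 - 85.9300i)/56.17

0.5674 - 1.5298i


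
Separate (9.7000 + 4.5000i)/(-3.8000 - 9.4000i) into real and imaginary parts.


Multiply by conjugate: (9.7000 + 4.5000i)(-3.8000 + 9.4000i) / ((-3.8)^2 + (-9.4)^2)
Numerator real = 9.7*(-3.8) + 4.5*(-9.4) = -79.16
Numerator imag = 4.5*(-3.8) - 9.7*(-9.4) = 74.08
Denominator = 102.8
Re(z) = -79.16/102.8 = -0.7700
Im(z) = 74.08/102.8 = 0.7206

Re(z) = -0.7700, Im(z) = 0.7206


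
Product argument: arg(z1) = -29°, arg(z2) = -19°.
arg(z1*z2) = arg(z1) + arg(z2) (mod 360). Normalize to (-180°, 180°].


arg(z1*z2) = -29° - 19° = -48°
Normalized to (-180°, 180°]: -48°

-48°


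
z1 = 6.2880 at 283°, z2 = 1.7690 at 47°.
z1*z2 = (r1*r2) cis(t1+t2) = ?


r = 6.2880 * 1.7690 = 11.1235
theta = 283° + 47° = 330° = 330° (mod 360)

11.1235 cis(330°)


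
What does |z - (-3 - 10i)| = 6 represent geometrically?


|z - z0| = r is a circle with center z0 and radius r.
Center = (-3, -10), radius = 6

Circle with center (-3, -10) and radius 6


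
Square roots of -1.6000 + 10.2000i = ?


|z| = sqrt(2.56+104.04) = 10.3247
sqrt((|z|+a)/2) = sqrt((10.3247+(-1.6))/2) = sqrt(4.3624) = 2.0886
sqrt((|z|-a)/2) = sqrt((10.3247-(-1.6))/2) = sqrt(5.9624) = 2.4418

±(2.0886 + 2.4418i) i.e. 2.0886 + 2.4418i and -2.0886 - 2.4418i


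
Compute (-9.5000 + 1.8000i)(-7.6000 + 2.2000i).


Real = -9.5*(-7.6) - 1.8*2.2 = 72.2 - 3.96 = 68.24
Imag = -9.5*2.2 - (7.6)*1.8 = -20.9 - (13.68) = -34.58

68.2400 - 34.5800i


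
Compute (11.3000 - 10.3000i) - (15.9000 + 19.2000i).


Real: 11.3 - 15.9 = -4.6
Imag: -10.3 - 19.2 = -29.5

-4.6000 - 29.5000i


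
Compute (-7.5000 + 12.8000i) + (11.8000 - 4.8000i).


Real: -7.5 + 11.8 = 4.3
Imag: 12.8 - 4.8 = 8

4.3000 + 8.0000i


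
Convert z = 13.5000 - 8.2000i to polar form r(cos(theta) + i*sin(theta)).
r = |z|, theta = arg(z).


r = sqrt(182.25+67.24) = sqrt(249.49) = 15.7953
theta = atan2(-8.2, 13.5) = -31.2748 degrees

r = 15.7953, theta = -31.2748 degrees


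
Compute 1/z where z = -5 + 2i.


|z|^2 = 25+4 = 29
1/z = (-5 - 2i)/29

1/z = -0.1724 - 0.0690i


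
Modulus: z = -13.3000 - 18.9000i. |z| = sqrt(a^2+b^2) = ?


|z| = sqrt((-13.3)^2 + (-18.9)^2) = sqrt(176.89 + 357.21) = sqrt(534.1) = 23.1106

|z| = 23.1106


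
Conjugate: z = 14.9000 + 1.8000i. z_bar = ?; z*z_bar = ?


z_bar = 14.9000 - 1.8000i
z*z_bar = 14.9^2 + 1.8^2 = 222.01 + 3.24 = 225.25

z_bar = 14.9000 - 1.8000i, z*z_bar = 225.25


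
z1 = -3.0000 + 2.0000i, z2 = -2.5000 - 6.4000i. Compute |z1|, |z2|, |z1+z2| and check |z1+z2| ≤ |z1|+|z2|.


|z1| = sqrt((-3)^2 + 2^2) = sqrt(13) = 3.6056
|z2| = sqrt((-2.5)^2 + (-6.4)^2) = sqrt(47.21) = 6.8710
z1+z2 = -5.5000 - 4.4000i
|z1+z2| = sqrt(49.61) = 7.0434
|z1|+|z2| = 3.6056 + 6.8710 = 10.4766

|z1+z2| = 7.0434 ≤ |z1|+|z2| = 10.4766 (verified)


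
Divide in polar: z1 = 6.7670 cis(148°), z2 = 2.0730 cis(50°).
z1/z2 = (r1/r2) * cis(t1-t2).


r = 6.7670 / 2.0730 = 3.2644
theta = 148° - 50° = 98° = 98° (mod 360)

3.2644 cis(98°)


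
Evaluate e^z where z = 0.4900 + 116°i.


e^0.4900 = 1.6323
cos(116°) = -0.4384
sin(116°) = 0.8988
Real = 1.6323*(-0.4384) = -0.7156
Imag = 1.6323*0.8988 = 1.4671

-0.7156 + 1.4671i


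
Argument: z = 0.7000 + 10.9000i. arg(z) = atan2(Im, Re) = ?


Re = 0.7, Im = 10.9
arg = atan2(10.9, 0.7) = 86.3255 degrees

arg(z) = 86.3255 degrees


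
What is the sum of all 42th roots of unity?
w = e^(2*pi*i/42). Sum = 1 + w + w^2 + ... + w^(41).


The sum of all 42th roots of unity is 0.
Geometric series: (1 - w^42)/(1 - w) = (1-1)/(1-w) = 0 since w^42 = 1, w ≠ 1.
Alternatively: coefficient of z^41 in z^42 - 1 is 0.

0


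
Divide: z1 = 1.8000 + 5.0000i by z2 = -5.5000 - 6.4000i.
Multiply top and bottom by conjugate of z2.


Conjugate of z2 = -5.5000 + 6.4000i
Numerator: (1.8000 + 5.0000i)(-5.5000 + 6.4000i) = -41.9000 - 15.9800i
Denominator: (-5.5)^2 + (-6.4)^2 = 71.21
Result = (-41.9000 - 15.9800i)/71.21

-0.5884 - 0.2244i


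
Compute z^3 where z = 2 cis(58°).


r^3 = 2^3 = 8
n*theta = 3*58° = 174° = 174° (mod 360)
a = 8*cos(174°) = -7.9562
b = 8*sin(174°) = 0.8362

8 cis(174°) = -7.9562 + 0.8362i


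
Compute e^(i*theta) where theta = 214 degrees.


cos(214°) = -0.8290
sin(214°) = -0.5592

e^(i*214°) = -0.8290 - 0.5592i


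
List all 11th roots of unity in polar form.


The 11th roots of unity are cis(360k/11°) for k=0..10
Angle step = 360/11 = 32.7273°
Primitive root: cis(32.7273°)
Primitive root = 0.8413 + 0.5406i

11 roots at angles: 0°, 32.7273°, 65.4545°, 98.1818°, 130.9091°, 163.6364°, 196.3636°, 229.0909°, 261.8182°, 294.5455°, 327.2727°


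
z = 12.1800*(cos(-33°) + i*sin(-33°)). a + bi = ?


a = 12.1800*cos(-33°) = 12.1800*0.83867 = 10.2150
b = 12.1800*sin(-33°) = 12.1800*(-0.54464) = -6.6337

10.2150 - 6.6337i


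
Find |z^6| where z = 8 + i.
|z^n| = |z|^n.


|z| = sqrt(64+1) = sqrt(65) = 8.0623
|z^6| = |z|^6 = (sqrt(65))^6 = 65^3 = 274625

|z^6| = 274625


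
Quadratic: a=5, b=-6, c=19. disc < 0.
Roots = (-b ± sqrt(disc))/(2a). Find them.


disc = (-6)^2 - 4*5*19 = 36 - 380 = -344
sqrt(|disc|) = sqrt(344) = 18.5472
Real part = 6/(2*5) = 0.6000
Imag part = 18.5472/(2*5) = 1.8547

0.6000 ± 1.8547i


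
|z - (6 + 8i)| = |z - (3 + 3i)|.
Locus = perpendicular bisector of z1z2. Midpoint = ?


Equal distances means the locus is the perpendicular bisector of z1 and z2.
Midpoint = ((6+3)/2, (8+3)/2) = (4.5000, 5.5000)

Perpendicular bisector through (4.5000, 5.5000)


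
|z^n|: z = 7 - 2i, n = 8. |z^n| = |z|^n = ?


|z| = sqrt(49+4) = sqrt(53) = 7.2801
|z^8| = |z|^8 = (sqrt(53))^8 = 53^4 = 7890481

|z^8| = 7890481


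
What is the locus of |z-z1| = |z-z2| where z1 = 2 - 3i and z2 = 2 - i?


Equal distances means the locus is the perpendicular bisector of z1 and z2.
Midpoint = ((2+2)/2, (-3+(-1))/2) = (2.0000, -2.0000)

Perpendicular bisector through (2.0000, -2.0000)


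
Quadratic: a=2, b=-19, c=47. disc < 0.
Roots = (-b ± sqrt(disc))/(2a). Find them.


disc = (-19)^2 - 4*2*47 = 361 - 376 = -15
sqrt(|disc|) = sqrt(15) = 3.8730
Real part = 19/(2*2) = 4.7500
Imag part = 3.8730/(2*2) = 0.9682

4.7500 ± 0.9682i


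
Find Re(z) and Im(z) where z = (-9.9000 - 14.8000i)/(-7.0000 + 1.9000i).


Multiply by conjugate: (-9.9000 - 14.8000i)(-7.0000 - 1.9000i) / ((-7)^2 + 1.9^2)
Numerator real = -9.9*(-7) - (14.8)*1.9 = 41.18
Numerator imag = -14.8*(-7) - (-9.9)*1.9 = 122.41
Denominator = 52.61
Re(z) = 41.18/52.61 = 0.7827
Im(z) = 122.41/52.61 = 2.3267

Re(z) = 0.7827, Im(z) = 2.3267


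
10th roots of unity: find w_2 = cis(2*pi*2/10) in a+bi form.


Angle = 360*2/10 = 72°
a = cos(72°) = 0.3090
b = sin(72°) = 0.9511

0.3090 + 0.9511i


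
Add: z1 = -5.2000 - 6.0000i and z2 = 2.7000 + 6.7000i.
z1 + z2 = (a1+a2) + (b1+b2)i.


Real: -5.2 + 2.7 = -2.5
Imag: -6 + 6.7 = 0.7

-2.5000 + 0.7000i


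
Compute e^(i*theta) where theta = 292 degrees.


cos(292°) = 0.3746
sin(292°) = -0.9272

e^(i*292°) = 0.3746 - 0.9272i


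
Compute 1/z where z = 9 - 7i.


|z|^2 = 81+49 = 130
1/z = (9 + 7i)/130

1/z = 0.0692 + 0.0538i


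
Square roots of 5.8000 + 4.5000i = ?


|z| = sqrt(33.64+20.25) = 7.3410
sqrt((|z|+a)/2) = sqrt((7.3410+5.8)/2) = sqrt(6.5705) = 2.5633
sqrt((|z|-a)/2) = sqrt((7.3410-5.8)/2) = sqrt(0.7705) = 0.8778

±(2.5633 + 0.8778i) i.e. 2.5633 + 0.8778i and -2.5633 - 0.8778i


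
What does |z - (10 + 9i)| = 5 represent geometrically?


|z - z0| = r is a circle with center z0 and radius r.
Center = (10, 9), radius = 5

Circle with center (10, 9) and radius 5


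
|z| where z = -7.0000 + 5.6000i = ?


|z| = sqrt((-7)^2 + 5.6^2) = sqrt(49 + 31.36) = sqrt(80.36) = 8.9644

|z| = 8.9644


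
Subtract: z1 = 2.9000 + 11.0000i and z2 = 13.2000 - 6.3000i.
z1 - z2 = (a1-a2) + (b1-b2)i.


Real: 2.9 - 13.2 = -10.3
Imag: 11 + 6.3 = 17.3

-10.3000 + 17.3000i


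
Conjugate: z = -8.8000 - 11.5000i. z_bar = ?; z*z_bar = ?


z_bar = -8.8000 + 11.5000i
z*z_bar = (-8.8)^2 + (-11.5)^2 = 77.44 + 132.25 = 209.69

z_bar = -8.8000 + 11.5000i, z*z_bar = 209.69


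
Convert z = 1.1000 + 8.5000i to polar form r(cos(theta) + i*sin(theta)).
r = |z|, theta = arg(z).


r = sqrt(1.21+72.25) = sqrt(73.46) = 8.5709
theta = atan2(8.5, 1.1) = 82.6262 degrees

r = 8.5709, theta = 82.6262 degrees


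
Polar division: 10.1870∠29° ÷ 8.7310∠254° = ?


r = 10.1870 / 8.7310 = 1.1668
theta = 29° - 254° = -225° = 135° (mod 360)

1.1668 cis(135°)


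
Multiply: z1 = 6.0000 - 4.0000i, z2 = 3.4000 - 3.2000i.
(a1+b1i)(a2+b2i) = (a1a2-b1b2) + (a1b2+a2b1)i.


Real = 6*3.4 - (-4)*(-3.2) = 20.4 - 12.8 = 7.6
Imag = 6*(-3.2) + 3.4*(-4) = -19.2 - (13.6) = -32.8

7.6000 - 32.8000i


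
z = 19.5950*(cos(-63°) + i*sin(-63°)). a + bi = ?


a = 19.5950*cos(-63°) = 19.5950*0.45399 = 8.8959
b = 19.5950*sin(-63°) = 19.5950*(-0.89101) = -17.4593

8.8959 - 17.4593i


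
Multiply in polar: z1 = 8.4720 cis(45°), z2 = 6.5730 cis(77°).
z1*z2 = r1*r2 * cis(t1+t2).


r = 8.4720 * 6.5730 = 55.6865
theta = 45° + 77° = 122° = 122° (mod 360)

55.6865 cis(122°)


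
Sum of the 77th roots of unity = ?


The sum of all 77th roots of unity is 0.
Geometric series: (1 - w^77)/(1 - w) = (1-1)/(1-w) = 0 since w^77 = 1, w ≠ 1.
Alternatively: coefficient of z^76 in z^77 - 1 is 0.

0


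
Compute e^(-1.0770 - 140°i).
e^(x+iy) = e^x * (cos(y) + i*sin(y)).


e^-1.0770 = 0.3406
cos(-140°) = -0.766
sin(-140°) = -0.6428
Real = 0.3406*(-0.766) = -0.2609
Imag = 0.3406*(-0.6428) = -0.2189

-0.2609 - 0.2189i


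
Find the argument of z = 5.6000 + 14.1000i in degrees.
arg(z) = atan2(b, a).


Re = 5.6, Im = 14.1
arg = atan2(14.1, 5.6) = 68.3388 degrees

arg(z) = 68.3388 degrees


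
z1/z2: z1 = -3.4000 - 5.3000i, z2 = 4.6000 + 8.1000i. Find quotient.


Conjugate of z2 = 4.6000 - 8.1000i
Numerator: (-3.4000 - 5.3000i)(4.6000 - 8.1000i) = -58.5700 + 3.1600i
Denominator: 4.6^2 + 8.1^2 = 86.77
Result = (-58.5700 + 3.1600i)/86.77

-0.6750 + 0.0364i


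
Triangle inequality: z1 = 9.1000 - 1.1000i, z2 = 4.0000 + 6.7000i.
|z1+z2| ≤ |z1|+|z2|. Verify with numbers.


|z1| = sqrt(9.1^2 + (-1.1)^2) = sqrt(84.02) = 9.1662
|z2| = sqrt(4^2 + 6.7^2) = sqrt(60.89) = 7.8032
z1+z2 = 13.1000 + 5.6000i
|z1+z2| = sqrt(202.97) = 14.2468
|z1|+|z2| = 9.1662 + 7.8032 = 16.9694

|z1+z2| = 14.2468 ≤ |z1|+|z2| = 16.9694 (verified)


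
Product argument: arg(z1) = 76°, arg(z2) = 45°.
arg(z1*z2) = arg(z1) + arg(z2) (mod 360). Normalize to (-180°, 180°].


arg(z1*z2) = 76° + 45° = 121°
Normalized to (-180°, 180°]: 121°

121°


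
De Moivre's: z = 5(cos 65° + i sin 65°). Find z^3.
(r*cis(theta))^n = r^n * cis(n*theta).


r^3 = 5^3 = 125
n*theta = 3*65° = 195° = 195° (mod 360)
a = 125*cos(195°) = -120.7407
b = 125*sin(195°) = -32.3524

125 cis(195°) = -120.7407 - 32.3524i


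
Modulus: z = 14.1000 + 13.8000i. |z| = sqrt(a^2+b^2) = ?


|z| = sqrt(14.1^2 + 13.8^2) = sqrt(198.81 + 190.44) = sqrt(389.25) = 19.7294

|z| = 19.7294


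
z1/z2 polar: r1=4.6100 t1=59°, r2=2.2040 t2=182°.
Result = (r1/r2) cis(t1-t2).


r = 4.6100 / 2.2040 = 2.0917
theta = 59° - 182° = -123° = 237° (mod 360)

2.0917 cis(237°)


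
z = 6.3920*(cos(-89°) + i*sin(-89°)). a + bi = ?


a = 6.3920*cos(-89°) = 6.3920*0.017452 = 0.1116
b = 6.3920*sin(-89°) = 6.3920*(-0.99985) = -6.3910

0.1116 - 6.3910i


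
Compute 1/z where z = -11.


|z|^2 = 121+0 = 121
1/z = (-11 - 0i)/121

1/z = -0.0909 + 0i


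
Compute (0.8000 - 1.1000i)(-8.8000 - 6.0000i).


Real = 0.8*(-8.8) - (-1.1)*(-6) = -7.04 - 6.6 = -13.64
Imag = 0.8*(-6) - (8.8)*(-1.1) = -4.8 + 9.68 = 4.88

-13.6400 + 4.8800i


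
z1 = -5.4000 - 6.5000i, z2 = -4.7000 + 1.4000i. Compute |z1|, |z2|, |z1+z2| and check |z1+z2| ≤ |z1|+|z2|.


|z1| = sqrt((-5.4)^2 + (-6.5)^2) = sqrt(71.41) = 8.4504
|z2| = sqrt((-4.7)^2 + 1.4^2) = sqrt(24.05) = 4.9041
z1+z2 = -10.1000 - 5.1000i
|z1+z2| = sqrt(128.02) = 11.3146
|z1|+|z2| = 8.4504 + 4.9041 = 13.3545

|z1+z2| = 11.3146 ≤ |z1|+|z2| = 13.3545 (verified)


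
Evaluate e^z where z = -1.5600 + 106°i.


e^-1.5600 = 0.2101
cos(106°) = -0.2756
sin(106°) = 0.9613
Real = 0.2101*(-0.2756) = -0.0579
Imag = 0.2101*0.9613 = 0.2020

-0.0579 + 0.2020i


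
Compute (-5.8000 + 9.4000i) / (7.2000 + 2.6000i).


Conjugate of z2 = 7.2000 - 2.6000i
Numerator: (-5.8000 + 9.4000i)(7.2000 - 2.6000i) = -17.3200 + 82.7600i
Denominator: 7.2^2 + 2.6^2 = 58.6
Result = (-17.3200 + 82.7600i)/58.6

-0.2956 + 1.4123i


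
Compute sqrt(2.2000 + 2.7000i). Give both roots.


|z| = sqrt(4.84+7.29) = 3.4828
sqrt((|z|+a)/2) = sqrt((3.4828+2.2)/2) = sqrt(2.8414) = 1.6856
sqrt((|z|-a)/2) = sqrt((3.4828-2.2)/2) = sqrt(0.6414) = 0.8009

±(1.6856 + 0.8009i) i.e. 1.6856 + 0.8009i and -1.6856 - 0.8009i


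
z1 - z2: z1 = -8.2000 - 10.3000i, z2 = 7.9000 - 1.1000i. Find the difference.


Real: -8.2 - 7.9 = -16.1
Imag: -10.3 + 1.1 = -9.2

-16.1000 - 9.2000i


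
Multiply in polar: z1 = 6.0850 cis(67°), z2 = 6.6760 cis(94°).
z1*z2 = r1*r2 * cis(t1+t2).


r = 6.0850 * 6.6760 = 40.6235
theta = 67° + 94° = 161° = 161° (mod 360)

40.6235 cis(161°)


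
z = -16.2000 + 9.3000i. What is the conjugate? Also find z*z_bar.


z_bar = -16.2000 - 9.3000i
z*z_bar = (-16.2)^2 + 9.3^2 = 262.44 + 86.49 = 348.93

z_bar = -16.2000 - 9.3000i, z*z_bar = 348.93


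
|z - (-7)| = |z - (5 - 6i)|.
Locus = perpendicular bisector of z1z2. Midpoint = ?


Equal distances means the locus is the perpendicular bisector of z1 and z2.
Midpoint = ((-7+5)/2, (0+(-6))/2) = (-1.0000, -3.0000)

Perpendicular bisector through (-1.0000, -3.0000)


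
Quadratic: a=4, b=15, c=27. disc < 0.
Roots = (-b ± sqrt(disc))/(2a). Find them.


disc = 15^2 - 4*4*27 = 225 - 432 = -207
sqrt(|disc|) = sqrt(207) = 14.3875
Real part = -15/(2*4) = -1.8750
Imag part = 14.3875/(2*4) = 1.7984

-1.8750 ± 1.7984i


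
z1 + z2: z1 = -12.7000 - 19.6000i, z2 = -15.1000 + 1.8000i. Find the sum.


Real: -12.7 - 15.1 = -27.8
Imag: -19.6 + 1.8 = -17.8

-27.8000 - 17.8000i


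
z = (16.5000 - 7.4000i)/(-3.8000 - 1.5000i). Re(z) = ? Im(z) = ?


Multiply by conjugate: (16.5000 - 7.4000i)(-3.8000 + 1.5000i) / ((-3.8)^2 + (-1.5)^2)
Numerator real = 16.5*(-3.8) - (7.4)*(-1.5) = -51.6
Numerator imag = -7.4*(-3.8) - 16.5*(-1.5) = 52.87
Denominator = 16.69
Re(z) = -51.6/16.69 = -3.0917
Im(z) = 52.87/16.69 = 3.1678

Re(z) = -3.0917, Im(z) = 3.1678


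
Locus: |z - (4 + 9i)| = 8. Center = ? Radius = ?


|z - z0| = r is a circle with center z0 and radius r.
Center = (4, 9), radius = 8

Circle with center (4, 9) and radius 8


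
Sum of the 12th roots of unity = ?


The sum of all 12th roots of unity is 0.
Geometric series: (1 - w^12)/(1 - w) = (1-1)/(1-w) = 0 since w^12 = 1, w ≠ 1.
Alternatively: coefficient of z^11 in z^12 - 1 is 0.

0


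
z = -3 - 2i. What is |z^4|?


|z| = sqrt(9+4) = sqrt(13) = 3.6056
|z^4| = |z|^4 = (sqrt(13))^4 = 13^2 = 169

|z^4| = 169


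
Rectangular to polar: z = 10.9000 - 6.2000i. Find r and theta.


r = sqrt(118.81+38.44) = sqrt(157.25) = 12.5399
theta = atan2(-6.2, 10.9) = -29.6315 degrees

r = 12.5399, theta = -29.6315 degrees


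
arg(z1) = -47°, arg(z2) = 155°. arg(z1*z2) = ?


arg(z1*z2) = -47° + 155° = 108°
Normalized to (-180°, 180°]: 108°

108°


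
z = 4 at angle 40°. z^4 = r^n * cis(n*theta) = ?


r^4 = 4^4 = 256
n*theta = 4*40° = 160° = 160° (mod 360)
a = 256*cos(160°) = -240.5613
b = 256*sin(160°) = 87.5572

256 cis(160°) = -240.5613 + 87.5572i


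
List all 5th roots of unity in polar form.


The 5th roots of unity are cis(360k/5°) for k=0..4
Angle step = 360/5 = 72°
Primitive root: cis(72°)
Primitive root = 0.3090 + 0.9511i

5 roots at angles: 0°, 72°, 144°, 216°, 288°


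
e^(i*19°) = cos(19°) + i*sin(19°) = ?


cos(19°) = 0.9455
sin(19°) = 0.3256

e^(i*19°) = 0.9455 + 0.3256i


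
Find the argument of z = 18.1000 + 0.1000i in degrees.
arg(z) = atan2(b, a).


Re = 18.1, Im = 0.1
arg = atan2(0.1, 18.1) = 0.3165 degrees

arg(z) = 0.3165 degrees


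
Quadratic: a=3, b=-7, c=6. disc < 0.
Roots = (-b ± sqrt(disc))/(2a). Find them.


disc = (-7)^2 - 4*3*6 = 49 - 72 = -23
sqrt(|disc|) = sqrt(23) = 4.7958
Real part = 7/(2*3) = 1.1667
Imag part = 4.7958/(2*3) = 0.7993

1.1667 ± 0.7993i


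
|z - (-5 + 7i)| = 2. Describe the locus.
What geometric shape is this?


|z - z0| = r is a circle with center z0 and radius r.
Center = (-5, 7), radius = 2

Circle with center (-5, 7) and radius 2


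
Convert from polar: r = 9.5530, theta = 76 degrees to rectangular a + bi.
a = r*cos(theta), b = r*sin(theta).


a = 9.5530*cos(76°) = 9.5530*0.24192 = 2.3111
b = 9.5530*sin(76°) = 9.5530*0.970296 = 9.2692

2.3111 + 9.2692i


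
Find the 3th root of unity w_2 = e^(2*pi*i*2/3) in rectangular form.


Angle = 360*2/3 = 240°
a = cos(240°) = -0.5000
b = sin(240°) = -0.8660

-0.5000 - 0.8660i


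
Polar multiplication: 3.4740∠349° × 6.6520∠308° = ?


r = 3.4740 * 6.6520 = 23.1090
theta = 349° + 308° = 657° = 297° (mod 360)

23.1090 cis(297°)


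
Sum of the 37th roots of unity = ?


The sum of all 37th roots of unity is 0.
Geometric series: (1 - w^37)/(1 - w) = (1-1)/(1-w) = 0 since w^37 = 1, w ≠ 1.
Alternatively: coefficient of z^36 in z^37 - 1 is 0.

0


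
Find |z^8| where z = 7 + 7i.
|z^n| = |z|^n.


|z| = sqrt(49+49) = sqrt(98) = 9.8995
|z^8| = |z|^8 = (sqrt(98))^8 = 98^4 = 92236816

|z^8| = 92236816


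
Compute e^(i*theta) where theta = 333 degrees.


cos(333°) = 0.8910
sin(333°) = -0.4540

e^(i*333°) = 0.8910 - 0.4540i


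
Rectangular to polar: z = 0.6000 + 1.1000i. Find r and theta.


r = sqrt(0.36+1.21) = sqrt(1.57) = 1.2530
theta = atan2(1.1, 0.6) = 61.3895 degrees

r = 1.2530, theta = 61.3895 degrees


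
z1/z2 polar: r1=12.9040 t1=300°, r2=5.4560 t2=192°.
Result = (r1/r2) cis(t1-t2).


r = 12.9040 / 5.4560 = 2.3651
theta = 300° - 192° = 108° = 108° (mod 360)

2.3651 cis(108°)


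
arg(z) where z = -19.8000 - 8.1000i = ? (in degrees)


Re = -19.8, Im = -8.1
arg = atan2(-8.1, -19.8) = -157.7510 degrees

arg(z) = -157.7510 degrees


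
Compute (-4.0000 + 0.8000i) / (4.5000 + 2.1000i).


Conjugate of z2 = 4.5000 - 2.1000i
Numerator: (-4.0000 + 0.8000i)(4.5000 - 2.1000i) = -16.3200 + 12.0000i
Denominator: 4.5^2 + 2.1^2 = 24.66
Result = (-16.3200 + 12.0000i)/24.66

-0.6618 + 0.4866i


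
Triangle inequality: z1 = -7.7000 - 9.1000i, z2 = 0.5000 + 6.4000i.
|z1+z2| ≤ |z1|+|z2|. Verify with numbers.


|z1| = sqrt((-7.7)^2 + (-9.1)^2) = sqrt(142.1) = 11.9206
|z2| = sqrt(0.5^2 + 6.4^2) = sqrt(41.21) = 6.4195
z1+z2 = -7.2000 - 2.7000i
|z1+z2| = sqrt(59.13) = 7.6896
|z1|+|z2| = 11.9206 + 6.4195 = 18.3401

|z1+z2| = 7.6896 ≤ |z1|+|z2| = 18.3401 (verified)


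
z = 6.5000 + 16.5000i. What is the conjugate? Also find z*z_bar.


z_bar = 6.5000 - 16.5000i
z*z_bar = 6.5^2 + 16.5^2 = 42.25 + 272.25 = 314.5

z_bar = 6.5000 - 16.5000i, z*z_bar = 314.5


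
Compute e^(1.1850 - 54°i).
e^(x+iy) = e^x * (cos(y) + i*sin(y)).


e^1.1850 = 3.2707
cos(-54°) = 0.5878
sin(-54°) = -0.809
Real = 3.2707*0.5878 = 1.9225
Imag = 3.2707*(-0.809) = -2.6460

1.9225 - 2.6460i


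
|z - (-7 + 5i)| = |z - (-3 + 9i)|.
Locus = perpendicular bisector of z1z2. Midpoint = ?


Equal distances means the locus is the perpendicular bisector of z1 and z2.
Midpoint = ((-7+(-3))/2, (5+9)/2) = (-5.0000, 7.0000)

Perpendicular bisector through (-5.0000, 7.0000)


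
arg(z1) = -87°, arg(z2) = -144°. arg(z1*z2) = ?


arg(z1*z2) = -87° - 144° = -231°
Normalized to (-180°, 180°]: 129°

129°


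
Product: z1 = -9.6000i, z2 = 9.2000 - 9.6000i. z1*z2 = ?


Real = 0*9.2 - (-9.6)*(-9.6) = 0 - 92.16 = -92.16
Imag = 0*(-9.6) + 9.2*(-9.6) = 0 - (88.32) = -88.32

-92.1600 - 88.3200i


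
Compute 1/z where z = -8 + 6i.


|z|^2 = 64+36 = 100
1/z = (-8 - 6i)/100

1/z = -0.0800 - 0.0600i


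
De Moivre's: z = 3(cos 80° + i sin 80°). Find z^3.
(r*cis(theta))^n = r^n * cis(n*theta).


r^3 = 3^3 = 27
n*theta = 3*80° = 240° = 240° (mod 360)
a = 27*cos(240°) = -13.5000
b = 27*sin(240°) = -23.3827

27 cis(240°) = -13.5000 - 23.3827i


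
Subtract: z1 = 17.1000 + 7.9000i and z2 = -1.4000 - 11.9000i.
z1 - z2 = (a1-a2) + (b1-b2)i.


Real: 17.1 + 1.4 = 18.5
Imag: 7.9 + 11.9 = 19.8

18.5000 + 19.8000i


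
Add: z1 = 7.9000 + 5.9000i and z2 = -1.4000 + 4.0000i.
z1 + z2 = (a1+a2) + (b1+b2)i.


Real: 7.9 - 1.4 = 6.5
Imag: 5.9 + 4 = 9.9

6.5000 + 9.9000i


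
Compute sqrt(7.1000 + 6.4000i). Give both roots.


|z| = sqrt(50.41+40.96) = 9.5588
sqrt((|z|+a)/2) = sqrt((9.5588+7.1)/2) = sqrt(8.3294) = 2.8861
sqrt((|z|-a)/2) = sqrt((9.5588-7.1)/2) = sqrt(1.2294) = 1.1088

±(2.8861 + 1.1088i) i.e. 2.8861 + 1.1088i and -2.8861 - 1.1088i


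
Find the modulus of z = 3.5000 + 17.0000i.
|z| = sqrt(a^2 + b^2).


|z| = sqrt(3.5^2 + 17^2) = sqrt(12.25 + 289) = sqrt(301.25) = 17.3566

|z| = 17.3566


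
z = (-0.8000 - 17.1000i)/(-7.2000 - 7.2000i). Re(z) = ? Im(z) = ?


Multiply by conjugate: (-0.8000 - 17.1000i)(-7.2000 + 7.2000i) / ((-7.2)^2 + (-7.2)^2)
Numerator real = -0.8*(-7.2) - (17.1)*(-7.2) = 128.88
Numerator imag = -17.1*(-7.2) - (-0.8)*(-7.2) = 117.36
Denominator = 103.68
Re(z) = 128.88/103.68 = 1.2431
Im(z) = 117.36/103.68 = 1.1319

Re(z) = 1.2431, Im(z) = 1.1319


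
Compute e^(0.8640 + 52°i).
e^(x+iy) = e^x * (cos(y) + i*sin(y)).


e^0.8640 = 2.37263
cos(52°) = 0.61566
sin(52°) = 0.78801
Real = 2.37263*0.61566 = 1.4607
Imag = 2.37263*0.78801 = 1.8697

1.4607 + 1.8697i


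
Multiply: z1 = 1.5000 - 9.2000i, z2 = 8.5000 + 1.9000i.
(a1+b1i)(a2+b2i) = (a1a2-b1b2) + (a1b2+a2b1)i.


Real = 1.5*8.5 - (-9.2)*1.9 = 12.75 - (-17.48) = 30.23
Imag = 1.5*1.9 + 8.5*(-9.2) = 2.85 - (78.2) = -75.35

30.2300 - 75.3500i


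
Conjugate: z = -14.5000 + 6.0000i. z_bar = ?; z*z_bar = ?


z_bar = -14.5000 - 6.0000i
z*z_bar = (-14.5)^2 + 6^2 = 210.25 + 36 = 246.25

z_bar = -14.5000 - 6.0000i, z*z_bar = 246.25


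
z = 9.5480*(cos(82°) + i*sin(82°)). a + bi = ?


a = 9.5480*cos(82°) = 9.5480*0.13917 = 1.3288
b = 9.5480*sin(82°) = 9.5480*0.99027 = 9.4551

1.3288 + 9.4551i


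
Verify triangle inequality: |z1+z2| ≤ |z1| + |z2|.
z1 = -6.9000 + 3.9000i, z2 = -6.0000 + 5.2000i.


|z1| = sqrt((-6.9)^2 + 3.9^2) = sqrt(62.82) = 7.9259
|z2| = sqrt((-6)^2 + 5.2^2) = sqrt(63.04) = 7.9398
z1+z2 = -12.9000 + 9.1000i
|z1+z2| = sqrt(249.22) = 15.7867
|z1|+|z2| = 7.9259 + 7.9398 = 15.8657

|z1+z2| = 15.7867 ≤ |z1|+|z2| = 15.8657 (verified)


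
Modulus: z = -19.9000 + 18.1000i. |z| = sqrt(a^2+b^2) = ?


|z| = sqrt((-19.9)^2 + 18.1^2) = sqrt(396.01 + 327.61) = sqrt(723.62) = 26.9002

|z| = 26.9002


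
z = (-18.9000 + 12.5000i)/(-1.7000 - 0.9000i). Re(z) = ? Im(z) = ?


Multiply by conjugate: (-18.9000 + 12.5000i)(-1.7000 + 0.9000i) / ((-1.7)^2 + (-0.9)^2)
Numerator real = -18.9*(-1.7) + 12.5*(-0.9) = 20.88
Numerator imag = 12.5*(-1.7) - (-18.9)*(-0.9) = -38.26
Denominator = 3.7
Re(z) = 20.88/3.7 = 5.6432
Im(z) = -38.26/3.7 = -10.3405

Re(z) = 5.6432, Im(z) = -10.3405


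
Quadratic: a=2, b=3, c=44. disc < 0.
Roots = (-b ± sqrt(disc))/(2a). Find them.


disc = 3^2 - 4*2*44 = 9 - 352 = -343
sqrt(|disc|) = sqrt(343) = 18.5203
Real part = -3/(2*2) = -0.7500
Imag part = 18.5203/(2*2) = 4.6301

-0.7500 ± 4.6301i


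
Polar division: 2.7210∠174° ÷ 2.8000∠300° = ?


r = 2.7210 / 2.8000 = 0.9718
theta = 174° - 300° = -126° = 234° (mod 360)

0.9718 cis(234°)


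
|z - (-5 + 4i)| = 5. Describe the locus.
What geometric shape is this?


|z - z0| = r is a circle with center z0 and radius r.
Center = (-5, 4), radius = 5

Circle with center (-5, 4) and radius 5


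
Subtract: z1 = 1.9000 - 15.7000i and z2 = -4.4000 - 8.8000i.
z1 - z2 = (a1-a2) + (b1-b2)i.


Real: 1.9 + 4.4 = 6.3
Imag: -15.7 + 8.8 = -6.9

6.3000 - 6.9000i


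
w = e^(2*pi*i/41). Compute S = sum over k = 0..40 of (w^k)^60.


The roots are w_k = w^k with w = e^(2*pi*i/41), and (w^k)^60 = (w^60)^k.
So S = 1 + u + u^2 + ... + u^(40) with u = w^60.
60 = 1*41 + 19, so 60 is not a multiple of 41: u = (w^41)^1 * w^19 = w^19 ≠ 1 (w is a primitive 41th root), while u^41 = (w^41)^60 = 1.
Geometric series: S = (1 - u^41)/(1 - u) = (1 - 1)/(1 - u) = 0

S = 0


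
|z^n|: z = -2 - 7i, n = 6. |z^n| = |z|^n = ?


|z| = sqrt(4+49) = sqrt(53) = 7.2801
|z^6| = |z|^6 = (sqrt(53))^6 = 53^3 = 148877

|z^6| = 148877


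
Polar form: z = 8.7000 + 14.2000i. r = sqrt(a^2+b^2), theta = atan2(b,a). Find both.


r = sqrt(75.69+201.64) = sqrt(277.33) = 16.6532
theta = atan2(14.2, 8.7) = 58.5052 degrees

r = 16.6532, theta = 58.5052 degrees


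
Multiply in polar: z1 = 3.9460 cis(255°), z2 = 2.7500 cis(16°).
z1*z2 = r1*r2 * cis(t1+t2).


r = 3.9460 * 2.7500 = 10.8515
theta = 255° + 16° = 271° = 271° (mod 360)

10.8515 cis(271°)


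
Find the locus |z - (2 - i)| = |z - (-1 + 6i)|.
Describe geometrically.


Equal distances means the locus is the perpendicular bisector of z1 and z2.
Midpoint = ((2+(-1))/2, (-1+6)/2) = (0.5000, 2.5000)

Perpendicular bisector through (0.5000, 2.5000)


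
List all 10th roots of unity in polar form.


The 10th roots of unity are cis(360k/10°) for k=0..9
Angle step = 360/10 = 36°
Primitive root: cis(36°)
Primitive root = 0.8090 + 0.5878i

10 roots at angles: 0°, 36°, 72°, 108°, 144°, 180°, 216°, 252°, 288°, 324°


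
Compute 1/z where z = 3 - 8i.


|z|^2 = 9+64 = 73
1/z = (3 + 8i)/73

1/z = 0.0411 + 0.1096i


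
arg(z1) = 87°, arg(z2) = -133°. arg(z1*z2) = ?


arg(z1*z2) = 87° - 133° = -46°
Normalized to (-180°, 180°]: -46°

-46°


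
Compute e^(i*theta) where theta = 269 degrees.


cos(269°) = -0.0175
sin(269°) = -0.9998

e^(i*269°) = -0.0175 - 0.9998i


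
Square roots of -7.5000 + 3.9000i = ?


|z| = sqrt(56.25+15.21) = 8.4534
sqrt((|z|+a)/2) = sqrt((8.4534+(-7.5))/2) = sqrt(0.4767) = 0.6904
sqrt((|z|-a)/2) = sqrt((8.4534-(-7.5))/2) = sqrt(7.9767) = 2.8243

±(0.6904 + 2.8243i) i.e. 0.6904 + 2.8243i and -0.6904 - 2.8243i


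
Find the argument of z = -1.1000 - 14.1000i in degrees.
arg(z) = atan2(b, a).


Re = -1.1, Im = -14.1
arg = atan2(-14.1, -1.1) = -94.4608 degrees

arg(z) = -94.4608 degrees


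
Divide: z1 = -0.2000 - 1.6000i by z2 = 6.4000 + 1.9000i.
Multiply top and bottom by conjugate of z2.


Conjugate of z2 = 6.4000 - 1.9000i
Numerator: (-0.2000 - 1.6000i)(6.4000 - 1.9000i) = -4.3200 - 9.8600i
Denominator: 6.4^2 + 1.9^2 = 44.57
Result = (-4.3200 - 9.8600i)/44.57

-0.0969 - 0.2212i


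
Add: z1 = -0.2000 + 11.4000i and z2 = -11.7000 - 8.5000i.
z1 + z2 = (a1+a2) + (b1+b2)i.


Real: -0.2 - 11.7 = -11.9
Imag: 11.4 - 8.5 = 2.9

-11.9000 + 2.9000i


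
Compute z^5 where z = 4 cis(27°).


r^5 = 4^5 = 1024
n*theta = 5*27° = 135° = 135° (mod 360)
a = 1024*cos(135°) = -724.0773
b = 1024*sin(135°) = 724.0773

1024 cis(135°) = -724.0773 + 724.0773i


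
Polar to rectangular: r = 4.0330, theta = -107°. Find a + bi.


a = 4.0330*cos(-107°) = 4.0330*(-0.29237) = -1.1791
b = 4.0330*sin(-107°) = 4.0330*(-0.9563) = -3.8568

-1.1791 - 3.8568i


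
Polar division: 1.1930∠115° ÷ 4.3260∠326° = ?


r = 1.1930 / 4.3260 = 0.2758
theta = 115° - 326° = -211° = 149° (mod 360)

0.2758 cis(149°)


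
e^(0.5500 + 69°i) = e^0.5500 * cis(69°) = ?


e^0.5500 = 1.73325
cos(69°) = 0.35837
sin(69°) = 0.93358
Real = 1.73325*0.35837 = 0.6211
Imag = 1.73325*0.93358 = 1.6181

0.6211 + 1.6181i


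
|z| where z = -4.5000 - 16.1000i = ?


|z| = sqrt((-4.5)^2 + (-16.1)^2) = sqrt(20.25 + 259.21) = sqrt(279.46) = 16.7171

|z| = 16.7171


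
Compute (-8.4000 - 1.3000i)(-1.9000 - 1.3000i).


Real = -8.4*(-1.9) - (-1.3)*(-1.3) = 15.96 - 1.69 = 14.27
Imag = -8.4*(-1.3) - (1.9)*(-1.3) = 10.92 + 2.47 = 13.39

14.2700 + 13.3900i


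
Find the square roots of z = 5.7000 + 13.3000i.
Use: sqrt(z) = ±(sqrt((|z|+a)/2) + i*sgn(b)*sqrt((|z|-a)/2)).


|z| = sqrt(32.49+176.89) = 14.4700
sqrt((|z|+a)/2) = sqrt((14.4700+5.7)/2) = sqrt(10.0850) = 3.1757
sqrt((|z|-a)/2) = sqrt((14.4700-5.7)/2) = sqrt(4.3850) = 2.0940

±(3.1757 + 2.0940i) i.e. 3.1757 + 2.0940i and -3.1757 - 2.0940i


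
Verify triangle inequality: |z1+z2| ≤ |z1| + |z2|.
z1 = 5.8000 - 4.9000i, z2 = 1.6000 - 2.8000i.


|z1| = sqrt(5.8^2 + (-4.9)^2) = sqrt(57.65) = 7.5928
|z2| = sqrt(1.6^2 + (-2.8)^2) = sqrt(10.4) = 3.2249
z1+z2 = 7.4000 - 7.7000i
|z1+z2| = sqrt(114.05) = 10.6794
|z1|+|z2| = 7.5928 + 3.2249 = 10.8177

|z1+z2| = 10.6794 ≤ |z1|+|z2| = 10.8177 (verified)


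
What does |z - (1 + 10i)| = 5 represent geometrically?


|z - z0| = r is a circle with center z0 and radius r.
Center = (1, 10), radius = 5

Circle with center (1, 10) and radius 5


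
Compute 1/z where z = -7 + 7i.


|z|^2 = 49+49 = 98
1/z = (-7 - 7i)/98

1/z = -0.0714 - 0.0714i


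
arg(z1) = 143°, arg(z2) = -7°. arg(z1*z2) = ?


arg(z1*z2) = 143° - 7° = 136°
Normalized to (-180°, 180°]: 136°

136°


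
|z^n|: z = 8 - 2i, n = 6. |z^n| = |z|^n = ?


|z| = sqrt(64+4) = sqrt(68) = 8.2462
|z^6| = |z|^6 = (sqrt(68))^6 = 68^3 = 314432

|z^6| = 314432


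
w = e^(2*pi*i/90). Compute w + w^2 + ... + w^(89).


With w = e^(2*pi*i/90), all 90 of the 90th roots of unity w^0 = 1, w, ..., w^(89) sum to 0: 1 + w + ... + w^(89) = (1 - w^90)/(1 - w) = 0 since w^90 = 1, w ≠ 1.
Removing the root 1: w + w^2 + ... + w^(89) = 0 - 1 = -1

Sum = -1


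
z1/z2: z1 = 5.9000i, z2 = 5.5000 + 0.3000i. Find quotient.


Conjugate of z2 = 5.5000 - 0.3000i
Numerator: (5.9000i)(5.5000 - 0.3000i) = 1.7700 + 32.4500i
Denominator: 5.5^2 + 0.3^2 = 30.34
Result = (1.7700 + 32.4500i)/30.34

0.0583 + 1.0695i


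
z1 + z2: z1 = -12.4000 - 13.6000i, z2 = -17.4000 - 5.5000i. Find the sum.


Real: -12.4 - 17.4 = -29.8
Imag: -13.6 - 5.5 = -19.1

-29.8000 - 19.1000i


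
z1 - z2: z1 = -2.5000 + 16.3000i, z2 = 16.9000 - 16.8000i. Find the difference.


Real: -2.5 - 16.9 = -19.4
Imag: 16.3 + 16.8 = 33.1

-19.4000 + 33.1000i


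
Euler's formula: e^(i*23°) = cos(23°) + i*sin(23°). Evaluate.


cos(23°) = 0.9205
sin(23°) = 0.3907

e^(i*23°) = 0.9205 + 0.3907i


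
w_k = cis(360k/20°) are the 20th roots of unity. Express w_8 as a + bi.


Angle = 360*8/20 = 144°
a = cos(144°) = -0.8090
b = sin(144°) = 0.5878

-0.8090 + 0.5878i


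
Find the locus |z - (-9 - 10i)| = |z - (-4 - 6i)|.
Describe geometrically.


Equal distances means the locus is the perpendicular bisector of z1 and z2.
Midpoint = ((-9+(-4))/2, (-10+(-6))/2) = (-6.5000, -8.0000)

Perpendicular bisector through (-6.5000, -8.0000)


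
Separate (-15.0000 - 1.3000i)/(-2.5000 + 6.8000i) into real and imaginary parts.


Multiply by conjugate: (-15.0000 - 1.3000i)(-2.5000 - 6.8000i) / ((-2.5)^2 + 6.8^2)
Numerator real = -15*(-2.5) - (1.3)*6.8 = 28.66
Numerator imag = -1.3*(-2.5) - (-15)*6.8 = 105.25
Denominator = 52.49
Re(z) = 28.66/52.49 = 0.5460
Im(z) = 105.25/52.49 = 2.0051

Re(z) = 0.5460, Im(z) = 2.0051


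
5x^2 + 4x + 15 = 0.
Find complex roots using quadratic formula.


disc = 4^2 - 4*5*15 = 16 - 300 = -284
sqrt(|disc|) = sqrt(284) = 16.8523
Real part = -4/(2*5) = -0.4000
Imag part = 16.8523/(2*5) = 1.6852

-0.4000 ± 1.6852i


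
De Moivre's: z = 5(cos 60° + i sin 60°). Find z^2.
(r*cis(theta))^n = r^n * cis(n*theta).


r^2 = 5^2 = 25
n*theta = 2*60° = 120° = 120° (mod 360)
a = 25*cos(120°) = -12.5000
b = 25*sin(120°) = 21.6506

25 cis(120°) = -12.5000 + 21.6506i
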